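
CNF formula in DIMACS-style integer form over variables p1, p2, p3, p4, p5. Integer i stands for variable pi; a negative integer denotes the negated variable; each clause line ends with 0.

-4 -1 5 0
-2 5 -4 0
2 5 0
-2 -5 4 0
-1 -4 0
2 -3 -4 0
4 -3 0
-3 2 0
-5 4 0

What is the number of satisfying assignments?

5

The models are:
  p1=0 p2=0 p3=0 p4=1 p5=1
  p1=0 p2=1 p3=0 p4=0 p5=0
  p1=0 p2=1 p3=0 p4=1 p5=1
  p1=0 p2=1 p3=1 p4=1 p5=1
  p1=1 p2=1 p3=0 p4=0 p5=0
Count: 5.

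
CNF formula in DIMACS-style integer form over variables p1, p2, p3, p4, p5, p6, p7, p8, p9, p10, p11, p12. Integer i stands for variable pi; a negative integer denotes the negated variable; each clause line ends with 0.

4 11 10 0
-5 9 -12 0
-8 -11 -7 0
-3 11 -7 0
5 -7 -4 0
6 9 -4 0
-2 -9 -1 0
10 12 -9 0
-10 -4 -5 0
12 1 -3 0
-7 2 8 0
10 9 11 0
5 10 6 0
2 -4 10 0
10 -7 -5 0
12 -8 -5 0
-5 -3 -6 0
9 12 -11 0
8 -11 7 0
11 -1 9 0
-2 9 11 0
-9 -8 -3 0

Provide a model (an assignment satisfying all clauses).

Pure literal: p3 appears only negated; assign p3 = False.
Try p1 = False.
For the remaining variables, p2 = False, p4 = False, p5 = True, p6 = True, p7 = False, p8 = False, p9 = True, p10 = True, p11 = False, p12 = True works.

p1=0, p2=0, p3=0, p4=0, p5=1, p6=1, p7=0, p8=0, p9=1, p10=1, p11=0, p12=1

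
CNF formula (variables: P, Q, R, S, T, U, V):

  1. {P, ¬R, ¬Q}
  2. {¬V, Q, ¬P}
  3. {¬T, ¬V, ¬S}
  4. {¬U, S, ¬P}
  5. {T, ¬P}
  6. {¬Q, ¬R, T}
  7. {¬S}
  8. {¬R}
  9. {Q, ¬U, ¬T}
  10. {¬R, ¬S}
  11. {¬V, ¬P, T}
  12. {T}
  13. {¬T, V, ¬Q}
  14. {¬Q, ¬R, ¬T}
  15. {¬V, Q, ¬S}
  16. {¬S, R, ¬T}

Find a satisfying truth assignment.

The clause (¬S) is unit: S must be False.
(¬R) is a unit clause, so R = False.
(T) is a unit clause, so T = True.
Pure literal: P appears only negated; assign P = False.
U occurs only negated in the remaining clauses — set U = False.
Set Q = False and propagate.
V is now unconstrained; take V = True.

P=F, Q=F, R=F, S=F, T=T, U=F, V=T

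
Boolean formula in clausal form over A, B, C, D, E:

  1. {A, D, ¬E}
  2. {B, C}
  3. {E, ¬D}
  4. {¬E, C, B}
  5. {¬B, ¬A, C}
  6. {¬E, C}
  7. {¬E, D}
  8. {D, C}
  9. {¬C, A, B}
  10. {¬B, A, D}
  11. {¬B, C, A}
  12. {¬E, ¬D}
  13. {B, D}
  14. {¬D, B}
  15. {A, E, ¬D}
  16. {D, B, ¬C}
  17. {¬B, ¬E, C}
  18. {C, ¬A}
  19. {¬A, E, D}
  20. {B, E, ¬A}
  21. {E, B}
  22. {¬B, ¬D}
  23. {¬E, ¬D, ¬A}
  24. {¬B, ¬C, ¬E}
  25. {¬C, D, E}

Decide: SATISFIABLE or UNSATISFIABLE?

B = True:
  propagation gives D=False, E=False, C=True; an empty clause results — contradiction.
B = False:
  propagation gives C=True, A=True, D=True; an empty clause results — contradiction.
Every branch closes, so no satisfying assignment exists.

UNSATISFIABLE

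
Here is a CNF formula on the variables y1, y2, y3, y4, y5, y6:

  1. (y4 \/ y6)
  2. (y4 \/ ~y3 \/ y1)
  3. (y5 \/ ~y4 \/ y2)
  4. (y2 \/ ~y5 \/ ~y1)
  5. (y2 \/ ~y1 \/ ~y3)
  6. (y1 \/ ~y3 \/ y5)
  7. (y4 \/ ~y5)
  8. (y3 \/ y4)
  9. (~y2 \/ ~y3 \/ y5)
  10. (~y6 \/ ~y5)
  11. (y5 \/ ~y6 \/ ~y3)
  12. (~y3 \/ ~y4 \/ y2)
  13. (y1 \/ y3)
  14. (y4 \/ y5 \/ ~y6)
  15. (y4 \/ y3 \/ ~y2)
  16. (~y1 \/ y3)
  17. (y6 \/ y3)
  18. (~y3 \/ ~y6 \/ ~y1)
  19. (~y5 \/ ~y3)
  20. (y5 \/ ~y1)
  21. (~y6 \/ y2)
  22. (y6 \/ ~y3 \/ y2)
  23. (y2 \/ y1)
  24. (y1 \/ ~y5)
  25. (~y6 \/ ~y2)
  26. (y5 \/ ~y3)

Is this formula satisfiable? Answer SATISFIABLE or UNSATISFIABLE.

y3 = True:
  propagation gives y5=False; an empty clause results — contradiction.
y3 = False:
  propagation gives y4=True, y1=True; an empty clause results — contradiction.
Every branch closes, so no satisfying assignment exists.

UNSATISFIABLE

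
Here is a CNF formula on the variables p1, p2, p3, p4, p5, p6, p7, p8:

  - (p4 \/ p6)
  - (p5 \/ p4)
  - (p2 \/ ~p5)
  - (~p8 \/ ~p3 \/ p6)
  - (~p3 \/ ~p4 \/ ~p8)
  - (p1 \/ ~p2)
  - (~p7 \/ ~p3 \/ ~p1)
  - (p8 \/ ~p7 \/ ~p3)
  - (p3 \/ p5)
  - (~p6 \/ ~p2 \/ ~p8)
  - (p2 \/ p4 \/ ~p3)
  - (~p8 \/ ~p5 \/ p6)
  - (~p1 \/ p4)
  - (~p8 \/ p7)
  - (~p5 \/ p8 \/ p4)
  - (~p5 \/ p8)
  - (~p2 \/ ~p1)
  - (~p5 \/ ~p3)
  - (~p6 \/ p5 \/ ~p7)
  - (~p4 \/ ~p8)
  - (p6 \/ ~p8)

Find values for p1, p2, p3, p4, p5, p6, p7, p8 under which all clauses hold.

p1=F, p2=F, p3=T, p4=T, p5=F, p6=T, p7=F, p8=F

Check each clause:
  1. (p4 \/ p6) — p4 is true.
  2. (p4 \/ p5) — p4 is true.
  3. (p2 \/ ~p5) — ~p5 is true.
  4. (~p8 \/ p6 \/ ~p3) — ~p8 is true.
  5. (~p8 \/ ~p3 \/ ~p4) — ~p8 is true.
  6. (~p2 \/ p1) — ~p2 is true.
  7. (~p1 \/ ~p3 \/ ~p7) — ~p7 is true.
  8. (~p7 \/ ~p3 \/ p8) — ~p7 is true.
  9. (p5 \/ p3) — p3 is true.
  10. (~p6 \/ ~p2 \/ ~p8) — ~p8 is true.
  11. (p2 \/ ~p3 \/ p4) — p4 is true.
  12. (p6 \/ ~p5 \/ ~p8) — ~p8 is true.
  13. (~p1 \/ p4) — p4 is true.
  14. (p7 \/ ~p8) — ~p8 is true.
  15. (p8 \/ ~p5 \/ p4) — ~p5 is true.
  16. (p8 \/ ~p5) — ~p5 is true.
  17. (~p1 \/ ~p2) — ~p2 is true.
  18. (~p3 \/ ~p5) — ~p5 is true.
  19. (~p7 \/ ~p6 \/ p5) — ~p7 is true.
  20. (~p4 \/ ~p8) — ~p8 is true.
  21. (p6 \/ ~p8) — ~p8 is true.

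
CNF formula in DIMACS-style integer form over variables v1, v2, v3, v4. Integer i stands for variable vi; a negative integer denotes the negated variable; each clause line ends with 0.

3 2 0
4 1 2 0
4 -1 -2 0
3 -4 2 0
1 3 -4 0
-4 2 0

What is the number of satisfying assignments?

The models are:
  v1=F v2=T v3=F v4=F
  v1=F v2=T v3=T v4=F
  v1=F v2=T v3=T v4=T
  v1=T v2=F v3=T v4=F
  v1=T v2=T v3=F v4=T
  v1=T v2=T v3=T v4=T
That's 6 in total.

6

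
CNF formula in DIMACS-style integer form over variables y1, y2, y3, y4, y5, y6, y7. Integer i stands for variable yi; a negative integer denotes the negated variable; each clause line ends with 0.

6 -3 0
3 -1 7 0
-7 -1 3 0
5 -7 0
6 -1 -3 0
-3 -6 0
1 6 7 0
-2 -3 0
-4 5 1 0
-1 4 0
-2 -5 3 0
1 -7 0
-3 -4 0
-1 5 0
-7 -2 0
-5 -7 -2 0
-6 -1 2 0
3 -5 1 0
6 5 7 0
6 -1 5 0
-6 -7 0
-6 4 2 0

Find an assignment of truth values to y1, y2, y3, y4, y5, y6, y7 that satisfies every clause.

Try y1 = False.
  then y7 is forced to False.
  then y6 is forced to True.
  then y3 is forced to False.
  then y5 is forced to False.
  then y4 is forced to False.
  then y2 is forced to True.
Every clause has at least one true literal under this assignment.

y1=F  y2=T  y3=F  y4=F  y5=F  y6=T  y7=F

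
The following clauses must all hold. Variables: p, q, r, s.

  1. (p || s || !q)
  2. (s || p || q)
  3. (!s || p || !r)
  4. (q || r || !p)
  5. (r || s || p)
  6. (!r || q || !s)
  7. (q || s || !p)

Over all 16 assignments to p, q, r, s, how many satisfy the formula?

Satisfying assignments:
  p=F q=F r=F s=T
  p=F q=T r=F s=T
  p=T q=T r=F s=F
  p=T q=T r=F s=T
  p=T q=T r=T s=F
  p=T q=T r=T s=T
That's 6 in total.

6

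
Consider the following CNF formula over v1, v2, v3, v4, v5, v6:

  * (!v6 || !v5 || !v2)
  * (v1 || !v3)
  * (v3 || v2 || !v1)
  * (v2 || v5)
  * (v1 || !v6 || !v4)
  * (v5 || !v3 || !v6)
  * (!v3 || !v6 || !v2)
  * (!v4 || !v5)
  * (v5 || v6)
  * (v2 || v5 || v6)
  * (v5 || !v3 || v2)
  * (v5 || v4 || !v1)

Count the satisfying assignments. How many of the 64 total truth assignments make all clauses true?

9

Case analysis on v5 and v2:
  v5=T, v2=T: remaining (v1,v3,v4,v6) ∈ {(F,F,F,F); (T,F,F,F); (T,T,F,F)} — 3.
  v5=T, v2=F: remaining (v1,v3,v4,v6) ∈ {(F,F,F,F); (F,F,F,T); (T,T,F,F); (T,T,F,T)} — 4.
  v5=F, v2=T: remaining (v1,v3,v4,v6) ∈ {(F,F,F,T); (T,F,T,T)} — 2.
  v5=F, v2=F: a clause becomes empty — 0.
Total: 3 + 4 + 2 + 0 = 9.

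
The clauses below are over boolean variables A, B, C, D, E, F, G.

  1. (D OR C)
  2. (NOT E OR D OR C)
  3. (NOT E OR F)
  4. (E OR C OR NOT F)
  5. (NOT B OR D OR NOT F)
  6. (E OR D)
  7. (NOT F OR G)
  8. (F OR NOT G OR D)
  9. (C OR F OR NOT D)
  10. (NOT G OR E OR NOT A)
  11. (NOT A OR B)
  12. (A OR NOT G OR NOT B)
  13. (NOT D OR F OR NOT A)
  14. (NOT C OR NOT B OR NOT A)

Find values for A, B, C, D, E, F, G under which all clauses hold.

Branch on A: take A = False.
Set B = False and propagate.
The remaining clauses are satisfied by C = False, D = True, E = True, F = True, G = True.
Every clause has at least one true literal under this assignment.
Check each clause:
  1. (C OR D) — D is true.
  2. (C OR NOT E OR D) — D is true.
  3. (F OR NOT E) — F is true.
  4. (C OR NOT F OR E) — E is true.
  5. (D OR NOT B OR NOT F) — D is true.
  6. (D OR E) — D is true.
  7. (G OR NOT F) — G is true.
  8. (NOT G OR D OR F) — D is true.
  9. (F OR C OR NOT D) — F is true.
  10. (NOT G OR NOT A OR E) — E is true.
  11. (B OR NOT A) — NOT A is true.
  12. (A OR NOT G OR NOT B) — NOT B is true.
  13. (NOT A OR F OR NOT D) — NOT A is true.
  14. (NOT B OR NOT A OR NOT C) — NOT C is true.

A=False, B=False, C=False, D=True, E=True, F=True, G=True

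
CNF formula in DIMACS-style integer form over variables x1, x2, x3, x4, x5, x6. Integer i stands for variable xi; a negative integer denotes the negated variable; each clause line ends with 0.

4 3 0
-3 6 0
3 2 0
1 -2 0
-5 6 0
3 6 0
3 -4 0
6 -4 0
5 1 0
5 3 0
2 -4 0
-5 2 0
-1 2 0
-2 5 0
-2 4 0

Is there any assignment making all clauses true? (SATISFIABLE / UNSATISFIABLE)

SATISFIABLE

x6 occurs only positively in the remaining clauses — set x6 = True.
Try x1 = True.
  then x2 is forced to True.
  then x5 is forced to True.
  then x4 is forced to True.
  then x3 is forced to True.
Every clause has at least one true literal under this assignment.
So x1=True, x2=True, x3=True, x4=True, x5=True, x6=True is a satisfying assignment.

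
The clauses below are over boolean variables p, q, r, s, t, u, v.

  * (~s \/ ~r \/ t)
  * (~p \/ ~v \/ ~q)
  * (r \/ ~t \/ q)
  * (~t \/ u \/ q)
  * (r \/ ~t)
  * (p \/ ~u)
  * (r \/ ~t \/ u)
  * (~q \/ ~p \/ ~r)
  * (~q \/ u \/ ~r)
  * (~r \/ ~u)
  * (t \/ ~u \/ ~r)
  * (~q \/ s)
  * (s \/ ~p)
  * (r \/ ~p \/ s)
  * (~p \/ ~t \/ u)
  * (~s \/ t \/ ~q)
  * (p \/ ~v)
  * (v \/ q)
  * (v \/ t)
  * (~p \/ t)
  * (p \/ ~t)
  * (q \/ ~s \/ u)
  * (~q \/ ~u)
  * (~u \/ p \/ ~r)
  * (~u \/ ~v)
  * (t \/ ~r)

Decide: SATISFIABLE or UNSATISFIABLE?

t = True:
  propagation gives r=True, u=False, q=True; an empty clause results — contradiction.
t = False:
  propagation gives v=True, p=True; an empty clause results — contradiction.
Every branch closes, so no satisfying assignment exists.

UNSATISFIABLE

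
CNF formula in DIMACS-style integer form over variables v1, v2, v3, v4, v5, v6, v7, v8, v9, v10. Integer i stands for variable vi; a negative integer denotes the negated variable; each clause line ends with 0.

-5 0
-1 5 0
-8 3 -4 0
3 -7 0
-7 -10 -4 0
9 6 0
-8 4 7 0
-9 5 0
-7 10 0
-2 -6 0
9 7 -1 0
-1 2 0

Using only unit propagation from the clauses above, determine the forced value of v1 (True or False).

False

Unit clause (~v5) sets v5 = False.
From (v5 \/ ~v1) and v5 = False: v1 = False.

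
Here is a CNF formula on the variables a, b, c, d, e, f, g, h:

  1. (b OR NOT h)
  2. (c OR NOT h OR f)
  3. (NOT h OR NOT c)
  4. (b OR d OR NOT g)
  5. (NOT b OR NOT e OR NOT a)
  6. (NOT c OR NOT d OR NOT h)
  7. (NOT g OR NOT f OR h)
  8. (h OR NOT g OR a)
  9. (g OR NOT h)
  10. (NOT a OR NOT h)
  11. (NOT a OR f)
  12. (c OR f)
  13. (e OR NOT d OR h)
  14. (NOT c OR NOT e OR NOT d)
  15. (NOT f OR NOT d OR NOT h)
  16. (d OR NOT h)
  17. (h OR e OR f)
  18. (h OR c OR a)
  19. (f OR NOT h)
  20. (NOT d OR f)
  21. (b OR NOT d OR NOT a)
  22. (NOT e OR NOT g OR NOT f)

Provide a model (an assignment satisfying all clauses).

Branch on a: take a = True.
  then h is forced to False.
  then f is forced to True.
  then g is forced to False.
The remaining clauses are satisfied by b = False, c = False, d = False, e = True.
Check each clause:
  1. (NOT h OR b) — NOT h is true.
  2. (f OR c OR NOT h) — NOT h is true.
  3. (NOT h OR NOT c) — NOT h is true.
  4. (NOT g OR d OR b) — NOT g is true.
  5. (NOT a OR NOT b OR NOT e) — NOT b is true.
  6. (NOT d OR NOT h OR NOT c) — NOT h is true.
  7. (NOT g OR h OR NOT f) — NOT g is true.
  8. (a OR NOT g OR h) — a is true.
  9. (g OR NOT h) — NOT h is true.
  10. (NOT h OR NOT a) — NOT h is true.
  11. (f OR NOT a) — f is true.
  12. (f OR c) — f is true.
  13. (h OR NOT d OR e) — NOT d is true.
  14. (NOT d OR NOT c OR NOT e) — NOT d is true.
  15. (NOT d OR NOT h OR NOT f) — NOT h is true.
  16. (NOT h OR d) — NOT h is true.
  17. (e OR f OR h) — e is true.
  18. (c OR h OR a) — a is true.
  19. (NOT h OR f) — NOT h is true.
  20. (NOT d OR f) — NOT d is true.
  21. (b OR NOT d OR NOT a) — NOT d is true.
  22. (NOT g OR NOT f OR NOT e) — NOT g is true.

a=1  b=0  c=0  d=0  e=1  f=1  g=0  h=0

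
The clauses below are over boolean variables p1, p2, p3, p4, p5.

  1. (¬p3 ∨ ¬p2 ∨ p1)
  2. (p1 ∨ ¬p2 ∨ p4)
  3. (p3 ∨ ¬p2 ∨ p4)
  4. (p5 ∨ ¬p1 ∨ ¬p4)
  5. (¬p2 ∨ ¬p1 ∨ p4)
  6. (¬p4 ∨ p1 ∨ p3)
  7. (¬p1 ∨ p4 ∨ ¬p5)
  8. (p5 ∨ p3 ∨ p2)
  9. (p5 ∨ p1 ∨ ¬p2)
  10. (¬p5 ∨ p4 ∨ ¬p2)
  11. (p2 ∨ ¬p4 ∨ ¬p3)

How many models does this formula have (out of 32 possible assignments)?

7

Case analysis on p2 and p4:
  p2=1, p4=1: remaining (p1,p3,p5) ∈ {(1,0,1); (1,1,1)} — 2.
  p2=1, p4=0: a clause becomes empty — 0.
  p2=0, p4=1: remaining (p1,p3,p5) ∈ {(1,0,1)} — 1.
  p2=0, p4=0: remaining (p1,p3,p5) ∈ {(0,0,1); (0,1,0); (0,1,1); (1,1,0)} — 4.
Total: 2 + 0 + 1 + 4 = 7.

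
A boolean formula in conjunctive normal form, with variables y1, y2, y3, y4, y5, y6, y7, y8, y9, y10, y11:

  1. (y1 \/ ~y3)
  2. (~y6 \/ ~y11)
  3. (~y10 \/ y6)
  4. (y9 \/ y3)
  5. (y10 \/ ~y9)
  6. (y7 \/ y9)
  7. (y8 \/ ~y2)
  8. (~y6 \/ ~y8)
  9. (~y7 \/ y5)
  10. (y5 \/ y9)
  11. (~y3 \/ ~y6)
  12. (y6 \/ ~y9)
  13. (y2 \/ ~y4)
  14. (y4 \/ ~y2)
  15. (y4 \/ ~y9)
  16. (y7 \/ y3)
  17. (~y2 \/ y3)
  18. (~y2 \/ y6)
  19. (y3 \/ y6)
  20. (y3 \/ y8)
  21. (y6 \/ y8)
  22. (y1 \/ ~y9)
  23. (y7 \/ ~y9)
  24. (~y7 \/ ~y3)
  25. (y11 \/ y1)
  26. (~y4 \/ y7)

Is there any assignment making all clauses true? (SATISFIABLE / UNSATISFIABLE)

UNSATISFIABLE

y3 = True:
  propagation gives y1=True, y6=False, y10=False, y9=False; an empty clause results — contradiction.
y3 = False:
  propagation gives y9=True, y10=True, y6=True, y11=False; an empty clause results — contradiction.
Every branch closes, so no satisfying assignment exists.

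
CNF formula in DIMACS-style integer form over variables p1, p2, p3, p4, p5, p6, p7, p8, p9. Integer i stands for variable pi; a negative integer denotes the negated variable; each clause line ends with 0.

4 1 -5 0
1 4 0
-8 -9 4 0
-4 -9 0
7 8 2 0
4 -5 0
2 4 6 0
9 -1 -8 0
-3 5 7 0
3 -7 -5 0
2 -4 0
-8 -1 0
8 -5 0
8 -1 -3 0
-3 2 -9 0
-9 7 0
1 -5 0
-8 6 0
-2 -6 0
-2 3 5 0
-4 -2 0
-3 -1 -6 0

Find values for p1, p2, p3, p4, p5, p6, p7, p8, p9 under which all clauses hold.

Branch on p1: take p1 = True.
  then p8 is forced to False.
  then p5 is forced to False.
  then p3 is forced to False.
  then p2 is forced to False.
  then p7 is forced to True.
  then p4 is forced to False.
  then p6 is forced to True.
p9 is now unconstrained; take p9 = False.

p1 = T, p2 = F, p3 = F, p4 = F, p5 = F, p6 = T, p7 = T, p8 = F, p9 = F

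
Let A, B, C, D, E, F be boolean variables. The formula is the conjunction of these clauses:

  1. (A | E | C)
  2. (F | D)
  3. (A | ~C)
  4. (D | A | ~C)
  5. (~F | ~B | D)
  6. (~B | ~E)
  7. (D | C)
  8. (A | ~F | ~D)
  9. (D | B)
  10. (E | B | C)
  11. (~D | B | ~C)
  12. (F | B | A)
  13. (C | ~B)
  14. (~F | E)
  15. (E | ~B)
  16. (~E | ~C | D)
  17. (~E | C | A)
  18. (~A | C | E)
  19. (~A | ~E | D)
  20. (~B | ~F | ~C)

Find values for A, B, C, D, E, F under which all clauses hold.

A=T, B=F, C=F, D=T, E=T, F=T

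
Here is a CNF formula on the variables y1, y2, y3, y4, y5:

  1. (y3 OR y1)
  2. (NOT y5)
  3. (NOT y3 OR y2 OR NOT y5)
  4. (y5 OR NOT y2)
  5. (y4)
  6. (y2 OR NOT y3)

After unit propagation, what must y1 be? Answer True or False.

Unit clause (NOT y5) sets y5 = False.
(NOT y2 OR y5) with y5 = False leaves only NOT y2, so y2 = False.
(y4) is a unit clause: y4 = True.
(NOT y3 OR y2): since y2 = False, the clause reduces to (NOT y3). y3 = False.
From (y1 OR y3) and y3 = False: y1 = True.

True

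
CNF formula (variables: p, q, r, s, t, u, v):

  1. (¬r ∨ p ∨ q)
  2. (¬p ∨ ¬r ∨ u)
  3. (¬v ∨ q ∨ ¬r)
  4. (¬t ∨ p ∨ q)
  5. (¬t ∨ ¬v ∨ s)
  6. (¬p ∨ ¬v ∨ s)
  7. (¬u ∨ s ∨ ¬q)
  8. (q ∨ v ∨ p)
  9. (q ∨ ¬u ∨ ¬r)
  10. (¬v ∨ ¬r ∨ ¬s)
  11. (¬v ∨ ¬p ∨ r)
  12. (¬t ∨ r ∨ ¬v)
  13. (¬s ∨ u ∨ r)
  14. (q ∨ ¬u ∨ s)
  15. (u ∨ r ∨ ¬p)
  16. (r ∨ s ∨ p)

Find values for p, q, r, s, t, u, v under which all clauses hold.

p = 0, q = 1, r = 1, s = 1, t = 1, u = 1, v = 0

Try p = False.
For the remaining variables, q = True, r = True, s = True, t = True, u = True, v = False works.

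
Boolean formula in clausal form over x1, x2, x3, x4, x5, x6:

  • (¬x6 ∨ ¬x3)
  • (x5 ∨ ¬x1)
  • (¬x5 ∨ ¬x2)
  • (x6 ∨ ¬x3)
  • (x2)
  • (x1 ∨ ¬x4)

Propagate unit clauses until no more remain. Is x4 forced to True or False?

(x2) stands alone — x2 = True.
(¬x5 ∨ ¬x2) with x2 = True leaves only ¬x5, so x5 = False.
From (¬x1 ∨ x5) and x5 = False: x1 = False.
(x1 ∨ ¬x4): since x1 = False, the clause reduces to (¬x4). x4 = False.

False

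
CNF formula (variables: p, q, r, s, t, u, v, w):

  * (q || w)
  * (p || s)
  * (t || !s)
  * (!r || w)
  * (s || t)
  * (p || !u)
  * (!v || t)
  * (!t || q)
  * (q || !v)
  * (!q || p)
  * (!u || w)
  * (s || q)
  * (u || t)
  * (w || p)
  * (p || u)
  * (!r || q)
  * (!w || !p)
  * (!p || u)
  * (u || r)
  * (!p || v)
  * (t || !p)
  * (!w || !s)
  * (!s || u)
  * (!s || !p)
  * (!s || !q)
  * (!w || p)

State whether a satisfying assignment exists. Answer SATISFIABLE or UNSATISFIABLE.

p = True:
  propagation gives w=False, q=True, r=False, u=False; an empty clause results — contradiction.
p = False:
  propagation gives s=True, t=True, u=False; an empty clause results — contradiction.
Every branch closes, so no satisfying assignment exists.

UNSATISFIABLE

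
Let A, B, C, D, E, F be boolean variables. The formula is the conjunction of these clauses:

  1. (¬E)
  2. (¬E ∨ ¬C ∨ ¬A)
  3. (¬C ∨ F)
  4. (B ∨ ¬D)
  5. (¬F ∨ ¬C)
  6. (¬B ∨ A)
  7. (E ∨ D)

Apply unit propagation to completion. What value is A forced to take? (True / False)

(¬E) stands alone — E = False.
From (D ∨ E) and E = False: D = True.
From (¬D ∨ B) and D = True: B = True.
(A ∨ ¬B) with B = True leaves only A, so A = True.

True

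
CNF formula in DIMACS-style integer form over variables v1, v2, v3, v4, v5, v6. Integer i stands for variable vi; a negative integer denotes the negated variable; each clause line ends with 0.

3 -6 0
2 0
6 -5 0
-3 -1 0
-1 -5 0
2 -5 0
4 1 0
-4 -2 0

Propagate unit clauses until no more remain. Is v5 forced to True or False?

False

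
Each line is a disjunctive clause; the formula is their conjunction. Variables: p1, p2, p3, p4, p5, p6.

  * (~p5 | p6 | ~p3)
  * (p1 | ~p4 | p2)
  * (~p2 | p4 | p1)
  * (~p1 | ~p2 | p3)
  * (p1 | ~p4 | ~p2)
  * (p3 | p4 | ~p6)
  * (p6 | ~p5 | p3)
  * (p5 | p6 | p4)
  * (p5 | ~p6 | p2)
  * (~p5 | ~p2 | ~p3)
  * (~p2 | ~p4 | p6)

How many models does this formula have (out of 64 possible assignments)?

8

Case analysis on p2 and p4:
  p2=1, p4=1: remaining (p1,p3,p5,p6) ∈ {(1,1,0,1)} — 1.
  p2=1, p4=0: remaining (p1,p3,p5,p6) ∈ {(1,1,0,1)} — 1.
  p2=0, p4=1: remaining (p1,p3,p5,p6) ∈ {(1,0,0,0); (1,0,1,1); (1,1,0,0); (1,1,1,1)} — 4.
  p2=0, p4=0: remaining (p1,p3,p5,p6) ∈ {(0,1,1,1); (1,1,1,1)} — 2.
Total: 1 + 1 + 4 + 2 = 8.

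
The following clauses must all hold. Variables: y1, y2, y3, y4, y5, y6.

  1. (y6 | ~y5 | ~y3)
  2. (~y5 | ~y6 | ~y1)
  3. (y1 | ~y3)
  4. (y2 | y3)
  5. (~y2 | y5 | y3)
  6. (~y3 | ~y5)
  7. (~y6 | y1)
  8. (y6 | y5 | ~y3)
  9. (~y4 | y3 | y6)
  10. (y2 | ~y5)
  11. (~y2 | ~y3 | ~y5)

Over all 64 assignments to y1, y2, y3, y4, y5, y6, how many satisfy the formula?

The models are:
  y1=F y2=T y3=F y4=F y5=T y6=F
  y1=T y2=F y3=T y4=F y5=F y6=T
  y1=T y2=F y3=T y4=T y5=F y6=T
  y1=T y2=T y3=F y4=F y5=T y6=F
  y1=T y2=T y3=T y4=F y5=F y6=T
  y1=T y2=T y3=T y4=T y5=F y6=T
That's 6 in total.

6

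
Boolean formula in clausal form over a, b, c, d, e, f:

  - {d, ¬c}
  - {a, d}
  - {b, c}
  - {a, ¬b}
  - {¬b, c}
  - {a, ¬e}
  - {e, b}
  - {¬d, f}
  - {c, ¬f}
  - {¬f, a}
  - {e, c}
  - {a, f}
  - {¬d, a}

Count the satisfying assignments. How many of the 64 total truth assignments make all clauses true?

Satisfying assignments:
  a=1 b=0 c=1 d=1 e=1 f=1
  a=1 b=1 c=1 d=1 e=0 f=1
  a=1 b=1 c=1 d=1 e=1 f=1
Count: 3.

3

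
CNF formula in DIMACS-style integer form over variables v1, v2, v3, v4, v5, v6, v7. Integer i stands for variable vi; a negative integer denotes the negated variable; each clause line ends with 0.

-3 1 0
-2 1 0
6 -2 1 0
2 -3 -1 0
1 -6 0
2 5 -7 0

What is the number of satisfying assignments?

50

Split on v1, then v2.
  v1=1, v2=1: v3, v4, v5, v6, v7 free → 2^5 = 32.
  v1=1, v2=0: v4, v6 free; 3 ways for (v3,v5,v7) × 2^2 = 12.
  v1=0, v2=1: a clause becomes empty — 0.
  v1=0, v2=0: v4 free; 3 ways for (v3,v5,v6,v7) × 2^1 = 6.
Total: 32 + 12 + 0 + 6 = 50.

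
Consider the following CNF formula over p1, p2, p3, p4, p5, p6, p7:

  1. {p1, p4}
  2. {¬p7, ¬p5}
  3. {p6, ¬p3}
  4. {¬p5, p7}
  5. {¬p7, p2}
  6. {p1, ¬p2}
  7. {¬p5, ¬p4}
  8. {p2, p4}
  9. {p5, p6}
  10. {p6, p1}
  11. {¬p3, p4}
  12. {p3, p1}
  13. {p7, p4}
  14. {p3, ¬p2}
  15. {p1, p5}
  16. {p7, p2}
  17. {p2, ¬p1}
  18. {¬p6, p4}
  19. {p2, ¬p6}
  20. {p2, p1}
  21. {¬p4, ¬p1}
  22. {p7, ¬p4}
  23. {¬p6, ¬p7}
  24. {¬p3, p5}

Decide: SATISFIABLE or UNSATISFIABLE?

p1 = True:
  propagation gives p2=True, p3=True, p6=True, p4=True; an empty clause results — contradiction.
p1 = False:
  propagation gives p4=True, p2=False; an empty clause results — contradiction.
Every branch closes, so no satisfying assignment exists.

UNSATISFIABLE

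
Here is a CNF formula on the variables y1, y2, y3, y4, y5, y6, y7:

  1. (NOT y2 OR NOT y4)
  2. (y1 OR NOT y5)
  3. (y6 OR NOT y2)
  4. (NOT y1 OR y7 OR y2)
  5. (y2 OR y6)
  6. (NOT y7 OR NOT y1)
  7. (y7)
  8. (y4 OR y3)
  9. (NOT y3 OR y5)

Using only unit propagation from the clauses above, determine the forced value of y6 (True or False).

True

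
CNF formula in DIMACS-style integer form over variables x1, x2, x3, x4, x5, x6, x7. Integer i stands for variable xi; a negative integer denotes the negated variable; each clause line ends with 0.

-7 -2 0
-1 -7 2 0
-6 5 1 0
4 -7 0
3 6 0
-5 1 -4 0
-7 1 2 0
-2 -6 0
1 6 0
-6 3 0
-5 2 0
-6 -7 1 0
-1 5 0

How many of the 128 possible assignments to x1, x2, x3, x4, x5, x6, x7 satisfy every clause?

2

Satisfying assignments:
  x1=1 x2=1 x3=1 x4=0 x5=1 x6=0 x7=0
  x1=1 x2=1 x3=1 x4=1 x5=1 x6=0 x7=0
That's 2 in total.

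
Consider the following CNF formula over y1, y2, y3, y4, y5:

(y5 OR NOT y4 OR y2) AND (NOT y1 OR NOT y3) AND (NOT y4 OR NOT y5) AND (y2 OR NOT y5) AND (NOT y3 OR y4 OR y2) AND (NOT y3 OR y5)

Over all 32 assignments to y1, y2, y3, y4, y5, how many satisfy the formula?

Split on y5, then y2.
  y5=1, y2=1: remaining (y1,y3,y4) ∈ {(0,0,0); (0,1,0); (1,0,0)} — 3.
  y5=1, y2=0: a clause becomes empty — 0.
  y5=0, y2=1: remaining (y1,y3,y4) ∈ {(0,0,0); (0,0,1); (1,0,0); (1,0,1)} — 4.
  y5=0, y2=0: remaining (y1,y3,y4) ∈ {(0,0,0); (1,0,0)} — 2.
Total: 3 + 0 + 4 + 2 = 9.

9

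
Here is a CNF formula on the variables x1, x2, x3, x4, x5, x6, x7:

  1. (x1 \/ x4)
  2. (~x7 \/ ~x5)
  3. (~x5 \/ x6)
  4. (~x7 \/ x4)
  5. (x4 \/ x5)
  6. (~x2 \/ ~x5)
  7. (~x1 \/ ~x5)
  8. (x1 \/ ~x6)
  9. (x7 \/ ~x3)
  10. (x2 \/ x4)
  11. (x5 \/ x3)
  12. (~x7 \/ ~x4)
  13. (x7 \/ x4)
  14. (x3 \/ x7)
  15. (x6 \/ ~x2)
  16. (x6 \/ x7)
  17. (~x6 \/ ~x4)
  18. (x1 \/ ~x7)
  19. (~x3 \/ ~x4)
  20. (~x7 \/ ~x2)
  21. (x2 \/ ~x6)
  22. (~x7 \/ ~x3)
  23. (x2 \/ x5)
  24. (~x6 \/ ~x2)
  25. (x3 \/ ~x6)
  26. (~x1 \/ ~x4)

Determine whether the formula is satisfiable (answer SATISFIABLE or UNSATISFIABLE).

UNSATISFIABLE

x7 = True:
  propagation gives x5=False, x4=True; an empty clause results — contradiction.
x7 = False:
  propagation gives x3=False; an empty clause results — contradiction.
Every branch closes, so no satisfying assignment exists.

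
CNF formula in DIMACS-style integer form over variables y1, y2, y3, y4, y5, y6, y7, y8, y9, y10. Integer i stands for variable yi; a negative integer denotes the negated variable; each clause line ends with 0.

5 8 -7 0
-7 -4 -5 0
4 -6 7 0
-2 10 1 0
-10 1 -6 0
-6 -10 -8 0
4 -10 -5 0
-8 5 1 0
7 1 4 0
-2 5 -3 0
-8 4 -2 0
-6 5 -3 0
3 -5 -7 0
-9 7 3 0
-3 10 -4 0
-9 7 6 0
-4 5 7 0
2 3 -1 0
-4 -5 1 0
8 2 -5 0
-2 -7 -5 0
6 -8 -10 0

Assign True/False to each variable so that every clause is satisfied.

Set y1 = True and propagate.
Set y2 = False and propagate.
  then y3 is forced to True.
Branch on y4: take y4 = False.
For the remaining variables, y5 = False, y6 = False, y7 = True, y8 = True, y9 = True, y10 = False works.

y1 = 1, y2 = 0, y3 = 1, y4 = 0, y5 = 0, y6 = 0, y7 = 1, y8 = 1, y9 = 1, y10 = 0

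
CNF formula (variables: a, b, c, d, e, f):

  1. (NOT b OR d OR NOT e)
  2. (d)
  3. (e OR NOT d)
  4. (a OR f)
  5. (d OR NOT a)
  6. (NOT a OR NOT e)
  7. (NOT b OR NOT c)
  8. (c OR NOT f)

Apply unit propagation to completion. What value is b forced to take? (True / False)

False

(d) stands alone — d = True.
From (e OR NOT d) and d = True: e = True.
From (NOT a OR NOT e) and e = True: a = False.
(f OR a) with a = False leaves only f, so f = True.
(c OR NOT f): since f = True, the clause reduces to (c). c = True.
(NOT b OR NOT c): since c = True, the clause reduces to (NOT b). b = False.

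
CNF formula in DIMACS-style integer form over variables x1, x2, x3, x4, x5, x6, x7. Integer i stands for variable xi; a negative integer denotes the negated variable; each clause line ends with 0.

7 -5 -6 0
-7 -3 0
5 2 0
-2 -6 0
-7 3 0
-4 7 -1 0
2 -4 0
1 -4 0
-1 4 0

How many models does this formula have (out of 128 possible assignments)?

6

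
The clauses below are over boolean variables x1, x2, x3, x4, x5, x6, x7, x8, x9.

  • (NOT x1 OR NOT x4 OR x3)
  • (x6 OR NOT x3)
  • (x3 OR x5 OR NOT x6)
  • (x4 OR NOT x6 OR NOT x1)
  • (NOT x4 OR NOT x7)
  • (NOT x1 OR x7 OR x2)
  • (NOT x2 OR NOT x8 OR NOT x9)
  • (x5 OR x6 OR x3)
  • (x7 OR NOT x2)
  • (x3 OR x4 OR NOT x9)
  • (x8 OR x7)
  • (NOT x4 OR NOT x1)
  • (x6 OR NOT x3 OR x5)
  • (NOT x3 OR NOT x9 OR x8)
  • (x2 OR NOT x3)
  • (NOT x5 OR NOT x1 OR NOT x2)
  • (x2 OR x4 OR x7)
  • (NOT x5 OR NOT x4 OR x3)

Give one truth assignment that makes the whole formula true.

x1 = False, x2 = True, x3 = True, x4 = False, x5 = True, x6 = True, x7 = True, x8 = False, x9 = False

Check each clause:
  1. (NOT x4 OR NOT x1 OR x3) — x3 is true.
  2. (NOT x3 OR x6) — x6 is true.
  3. (x5 OR x3 OR NOT x6) — x3 is true.
  4. (x4 OR NOT x1 OR NOT x6) — NOT x1 is true.
  5. (NOT x4 OR NOT x7) — NOT x4 is true.
  6. (x2 OR x7 OR NOT x1) — x2 is true.
  7. (NOT x9 OR NOT x2 OR NOT x8) — NOT x8 is true.
  8. (x3 OR x6 OR x5) — x3 is true.
  9. (x7 OR NOT x2) — x7 is true.
  10. (x3 OR NOT x9 OR x4) — x3 is true.
  11. (x7 OR x8) — x7 is true.
  12. (NOT x1 OR NOT x4) — NOT x4 is true.
  13. (x5 OR NOT x3 OR x6) — x5 is true.
  14. (NOT x3 OR x8 OR NOT x9) — NOT x9 is true.
  15. (x2 OR NOT x3) — x2 is true.
  16. (NOT x1 OR NOT x5 OR NOT x2) — NOT x1 is true.
  17. (x4 OR x2 OR x7) — x2 is true.
  18. (x3 OR NOT x4 OR NOT x5) — x3 is true.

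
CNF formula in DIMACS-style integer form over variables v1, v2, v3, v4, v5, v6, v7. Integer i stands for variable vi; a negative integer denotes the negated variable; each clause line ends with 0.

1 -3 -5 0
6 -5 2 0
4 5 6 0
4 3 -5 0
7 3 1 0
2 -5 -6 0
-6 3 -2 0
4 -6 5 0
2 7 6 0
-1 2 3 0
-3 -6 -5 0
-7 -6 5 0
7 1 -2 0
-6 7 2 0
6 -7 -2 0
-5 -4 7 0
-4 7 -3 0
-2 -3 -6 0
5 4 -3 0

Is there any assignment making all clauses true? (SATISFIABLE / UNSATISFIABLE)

SATISFIABLE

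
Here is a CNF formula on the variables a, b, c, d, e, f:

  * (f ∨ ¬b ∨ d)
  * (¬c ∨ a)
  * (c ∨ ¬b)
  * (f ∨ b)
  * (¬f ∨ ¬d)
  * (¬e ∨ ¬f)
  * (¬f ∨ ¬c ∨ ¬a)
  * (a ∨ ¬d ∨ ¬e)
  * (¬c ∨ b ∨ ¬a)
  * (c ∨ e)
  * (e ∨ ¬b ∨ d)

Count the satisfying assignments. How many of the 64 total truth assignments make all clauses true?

2

Satisfying assignments:
  a=T b=T c=T d=T e=F f=F
  a=T b=T c=T d=T e=T f=F
Count: 2.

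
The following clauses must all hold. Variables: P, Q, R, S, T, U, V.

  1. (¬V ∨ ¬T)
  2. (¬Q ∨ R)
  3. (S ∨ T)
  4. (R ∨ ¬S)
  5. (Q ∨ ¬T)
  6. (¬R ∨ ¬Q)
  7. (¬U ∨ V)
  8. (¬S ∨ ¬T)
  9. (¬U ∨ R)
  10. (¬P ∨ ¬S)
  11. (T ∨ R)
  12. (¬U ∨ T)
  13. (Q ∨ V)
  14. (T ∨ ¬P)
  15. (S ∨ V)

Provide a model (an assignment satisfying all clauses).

P=False  Q=False  R=True  S=True  T=False  U=False  V=True

Check each clause:
  1. (¬V ∨ ¬T) — ¬T is true.
  2. (¬Q ∨ R) — R is true.
  3. (T ∨ S) — S is true.
  4. (¬S ∨ R) — R is true.
  5. (Q ∨ ¬T) — ¬T is true.
  6. (¬R ∨ ¬Q) — ¬Q is true.
  7. (V ∨ ¬U) — ¬U is true.
  8. (¬S ∨ ¬T) — ¬T is true.
  9. (R ∨ ¬U) — ¬U is true.
  10. (¬P ∨ ¬S) — ¬P is true.
  11. (T ∨ R) — R is true.
  12. (T ∨ ¬U) — ¬U is true.
  13. (Q ∨ V) — V is true.
  14. (¬P ∨ T) — ¬P is true.
  15. (S ∨ V) — S is true.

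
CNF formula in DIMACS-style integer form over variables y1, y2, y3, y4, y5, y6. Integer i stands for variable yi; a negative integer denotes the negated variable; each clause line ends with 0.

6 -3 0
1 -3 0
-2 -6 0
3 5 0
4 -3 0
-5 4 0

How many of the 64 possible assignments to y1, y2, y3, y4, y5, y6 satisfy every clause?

8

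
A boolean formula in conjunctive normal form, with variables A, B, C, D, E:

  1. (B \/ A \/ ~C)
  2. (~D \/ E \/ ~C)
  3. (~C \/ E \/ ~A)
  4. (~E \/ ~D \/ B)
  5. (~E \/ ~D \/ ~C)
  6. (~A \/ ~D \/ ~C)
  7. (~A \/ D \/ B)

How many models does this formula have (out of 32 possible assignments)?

15

Split on C, then D.
  C=1, D=1: a clause becomes empty — 0.
  C=1, D=0: remaining (A,B,E) ∈ {(0,1,0); (0,1,1); (1,1,1)} — 3.
  C=0, D=1: A free; 3 ways for (B,E) × 2^1 = 6.
  C=0, D=0: E free; 3 ways for (A,B) × 2^1 = 6.
Total: 0 + 3 + 6 + 6 = 15.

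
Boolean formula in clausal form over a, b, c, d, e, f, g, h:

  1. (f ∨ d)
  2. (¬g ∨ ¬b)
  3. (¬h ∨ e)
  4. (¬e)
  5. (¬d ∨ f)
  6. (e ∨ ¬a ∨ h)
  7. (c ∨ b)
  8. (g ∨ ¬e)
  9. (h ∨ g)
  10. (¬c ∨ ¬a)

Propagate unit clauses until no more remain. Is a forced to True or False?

False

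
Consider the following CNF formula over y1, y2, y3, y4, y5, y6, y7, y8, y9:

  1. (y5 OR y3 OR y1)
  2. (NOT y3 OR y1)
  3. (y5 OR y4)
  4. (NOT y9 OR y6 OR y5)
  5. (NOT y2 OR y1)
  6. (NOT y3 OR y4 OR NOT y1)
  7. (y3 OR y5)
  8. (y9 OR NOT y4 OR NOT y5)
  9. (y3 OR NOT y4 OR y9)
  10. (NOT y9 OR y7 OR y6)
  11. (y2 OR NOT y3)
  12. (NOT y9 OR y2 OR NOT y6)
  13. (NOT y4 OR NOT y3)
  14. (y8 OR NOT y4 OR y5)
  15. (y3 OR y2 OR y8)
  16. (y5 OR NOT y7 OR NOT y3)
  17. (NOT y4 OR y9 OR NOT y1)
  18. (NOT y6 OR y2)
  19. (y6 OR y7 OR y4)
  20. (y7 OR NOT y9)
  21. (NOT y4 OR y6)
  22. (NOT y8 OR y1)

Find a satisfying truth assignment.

Set y1 = True and propagate.
The remaining clauses are satisfied by y2 = False, y3 = False, y4 = False, y5 = True, y6 = False, y7 = True, y8 = True, y9 = True.

y1 = 1  y2 = 0  y3 = 0  y4 = 0  y5 = 1  y6 = 0  y7 = 1  y8 = 1  y9 = 1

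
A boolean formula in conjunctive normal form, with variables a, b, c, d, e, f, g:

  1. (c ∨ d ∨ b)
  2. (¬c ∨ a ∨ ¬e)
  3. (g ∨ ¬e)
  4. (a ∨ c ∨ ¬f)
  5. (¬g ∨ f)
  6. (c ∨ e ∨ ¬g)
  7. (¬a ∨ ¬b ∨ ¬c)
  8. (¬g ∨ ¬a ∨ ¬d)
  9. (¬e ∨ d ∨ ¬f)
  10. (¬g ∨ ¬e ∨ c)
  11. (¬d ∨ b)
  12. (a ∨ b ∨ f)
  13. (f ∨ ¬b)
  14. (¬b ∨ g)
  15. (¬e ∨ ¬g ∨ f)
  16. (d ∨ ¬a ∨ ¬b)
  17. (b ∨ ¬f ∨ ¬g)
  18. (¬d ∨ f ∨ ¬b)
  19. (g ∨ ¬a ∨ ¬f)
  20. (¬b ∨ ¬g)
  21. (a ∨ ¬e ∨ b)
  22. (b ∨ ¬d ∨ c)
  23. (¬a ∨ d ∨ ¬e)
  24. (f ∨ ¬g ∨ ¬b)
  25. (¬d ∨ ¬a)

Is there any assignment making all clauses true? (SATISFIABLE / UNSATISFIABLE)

SATISFIABLE

Set a = True and propagate.
  then d is forced to False.
  then b is forced to False.
  then c is forced to True.
  then e is forced to False.
Branch on f: take f = False.
  then g is forced to False.
So a=T, b=F, c=T, d=F, e=F, f=F, g=F is a satisfying assignment.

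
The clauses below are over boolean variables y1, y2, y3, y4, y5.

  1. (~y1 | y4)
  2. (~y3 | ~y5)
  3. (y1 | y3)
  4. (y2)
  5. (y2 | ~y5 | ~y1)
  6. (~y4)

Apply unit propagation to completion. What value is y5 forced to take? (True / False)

(y2) is a unit clause: y2 = True.
Unit clause (~y4) sets y4 = False.
(y4 | ~y1) with y4 = False leaves only ~y1, so y1 = False.
In (y3 | y1), y1 is now false; y3 must hold, so y3 = True.
(~y3 | ~y5) with y3 = True leaves only ~y5, so y5 = False.

False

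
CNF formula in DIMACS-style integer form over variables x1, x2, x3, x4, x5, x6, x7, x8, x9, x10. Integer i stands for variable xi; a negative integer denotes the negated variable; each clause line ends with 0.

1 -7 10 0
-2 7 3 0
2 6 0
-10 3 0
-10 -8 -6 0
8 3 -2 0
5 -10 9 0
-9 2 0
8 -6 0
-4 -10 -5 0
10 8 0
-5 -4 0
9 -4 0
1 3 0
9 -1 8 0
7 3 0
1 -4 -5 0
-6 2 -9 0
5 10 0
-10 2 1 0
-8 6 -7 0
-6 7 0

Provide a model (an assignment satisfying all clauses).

Pure literal: x3 appears only positively; assign x3 = True.
Set x1 = True and propagate.
Branch on x2: take x2 = True.
Set x4 = True and propagate.
  then x5 is forced to False.
  then x9 is forced to True.
  then x10 is forced to True.
For the remaining variables, x6 = False, x7 = False, x8 = False works.
Check each clause:
  1. (x10 \/ x1 \/ ~x7) — ~x7 is true.
  2. (x7 \/ ~x2 \/ x3) — x3 is true.
  3. (x2 \/ x6) — x2 is true.
  4. (~x10 \/ x3) — x3 is true.
  5. (~x6 \/ ~x8 \/ ~x10) — ~x8 is true.
  6. (x8 \/ x3 \/ ~x2) — x3 is true.
  7. (~x10 \/ x5 \/ x9) — x9 is true.
  8. (~x9 \/ x2) — x2 is true.
  9. (~x6 \/ x8) — ~x6 is true.
  10. (~x4 \/ ~x5 \/ ~x10) — ~x5 is true.
  11. (x10 \/ x8) — x10 is true.
  12. (~x5 \/ ~x4) — ~x5 is true.
  13. (~x4 \/ x9) — x9 is true.
  14. (x1 \/ x3) — x1 is true.
  15. (x8 \/ ~x1 \/ x9) — x9 is true.
  16. (x7 \/ x3) — x3 is true.
  17. (~x4 \/ ~x5 \/ x1) — x1 is true.
  18. (x2 \/ ~x9 \/ ~x6) — x2 is true.
  19. (x10 \/ x5) — x10 is true.
  20. (~x10 \/ x1 \/ x2) — x1 is true.
  21. (~x8 \/ x6 \/ ~x7) — ~x8 is true.
  22. (x7 \/ ~x6) — ~x6 is true.

x1 = T, x2 = T, x3 = T, x4 = T, x5 = F, x6 = F, x7 = F, x8 = F, x9 = T, x10 = T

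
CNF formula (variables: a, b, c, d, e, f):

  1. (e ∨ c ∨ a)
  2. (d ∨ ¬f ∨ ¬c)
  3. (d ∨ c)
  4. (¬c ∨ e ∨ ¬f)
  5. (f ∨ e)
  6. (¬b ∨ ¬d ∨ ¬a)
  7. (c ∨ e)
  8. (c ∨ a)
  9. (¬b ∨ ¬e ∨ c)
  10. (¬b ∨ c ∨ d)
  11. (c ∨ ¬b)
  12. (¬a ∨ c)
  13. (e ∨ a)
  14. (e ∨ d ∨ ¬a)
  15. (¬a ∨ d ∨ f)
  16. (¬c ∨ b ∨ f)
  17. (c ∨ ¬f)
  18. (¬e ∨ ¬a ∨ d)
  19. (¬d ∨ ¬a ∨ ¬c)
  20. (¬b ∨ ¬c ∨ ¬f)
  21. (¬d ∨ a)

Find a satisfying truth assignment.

a=F  b=T  c=T  d=F  e=T  f=F

Check each clause:
  1. (e ∨ a ∨ c) — c is true.
  2. (¬f ∨ ¬c ∨ d) — ¬f is true.
  3. (c ∨ d) — c is true.
  4. (e ∨ ¬c ∨ ¬f) — ¬f is true.
  5. (f ∨ e) — e is true.
  6. (¬d ∨ ¬b ∨ ¬a) — ¬d is true.
  7. (e ∨ c) — c is true.
  8. (a ∨ c) — c is true.
  9. (¬b ∨ c ∨ ¬e) — c is true.
  10. (c ∨ ¬b ∨ d) — c is true.
  11. (c ∨ ¬b) — c is true.
  12. (c ∨ ¬a) — c is true.
  13. (e ∨ a) — e is true.
  14. (¬a ∨ d ∨ e) — e is true.
  15. (f ∨ d ∨ ¬a) — ¬a is true.
  16. (¬c ∨ b ∨ f) — b is true.
  17. (¬f ∨ c) — ¬f is true.
  18. (¬e ∨ d ∨ ¬a) — ¬a is true.
  19. (¬d ∨ ¬c ∨ ¬a) — ¬d is true.
  20. (¬c ∨ ¬b ∨ ¬f) — ¬f is true.
  21. (¬d ∨ a) — ¬d is true.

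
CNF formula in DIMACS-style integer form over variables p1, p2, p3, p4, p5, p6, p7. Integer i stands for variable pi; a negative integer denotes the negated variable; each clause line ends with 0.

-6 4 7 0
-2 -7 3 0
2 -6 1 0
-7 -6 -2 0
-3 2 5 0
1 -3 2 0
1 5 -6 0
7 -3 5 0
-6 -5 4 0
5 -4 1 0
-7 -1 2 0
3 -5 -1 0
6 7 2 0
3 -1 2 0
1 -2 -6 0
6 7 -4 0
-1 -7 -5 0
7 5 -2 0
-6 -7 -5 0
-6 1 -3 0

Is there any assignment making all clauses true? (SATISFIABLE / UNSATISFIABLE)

SATISFIABLE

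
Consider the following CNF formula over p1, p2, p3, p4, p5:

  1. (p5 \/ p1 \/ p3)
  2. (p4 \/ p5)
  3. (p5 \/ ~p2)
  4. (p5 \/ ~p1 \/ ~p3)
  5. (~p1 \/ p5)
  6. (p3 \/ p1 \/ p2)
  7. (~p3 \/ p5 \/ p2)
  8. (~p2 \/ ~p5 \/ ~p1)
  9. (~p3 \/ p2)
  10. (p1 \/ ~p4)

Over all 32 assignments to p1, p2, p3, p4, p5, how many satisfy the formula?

4

The models are:
  p1=0 p2=1 p3=0 p4=0 p5=1
  p1=0 p2=1 p3=1 p4=0 p5=1
  p1=1 p2=0 p3=0 p4=0 p5=1
  p1=1 p2=0 p3=0 p4=1 p5=1
Count: 4.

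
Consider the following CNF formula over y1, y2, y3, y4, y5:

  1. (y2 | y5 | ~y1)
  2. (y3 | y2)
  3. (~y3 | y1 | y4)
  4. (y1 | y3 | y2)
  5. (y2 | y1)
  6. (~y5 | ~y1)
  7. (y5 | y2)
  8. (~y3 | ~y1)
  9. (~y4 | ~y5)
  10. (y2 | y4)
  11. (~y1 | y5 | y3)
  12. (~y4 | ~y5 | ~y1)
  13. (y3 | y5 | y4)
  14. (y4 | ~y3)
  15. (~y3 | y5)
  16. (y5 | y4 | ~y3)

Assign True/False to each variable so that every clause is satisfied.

y1 = False  y2 = True  y3 = False  y4 = True  y5 = False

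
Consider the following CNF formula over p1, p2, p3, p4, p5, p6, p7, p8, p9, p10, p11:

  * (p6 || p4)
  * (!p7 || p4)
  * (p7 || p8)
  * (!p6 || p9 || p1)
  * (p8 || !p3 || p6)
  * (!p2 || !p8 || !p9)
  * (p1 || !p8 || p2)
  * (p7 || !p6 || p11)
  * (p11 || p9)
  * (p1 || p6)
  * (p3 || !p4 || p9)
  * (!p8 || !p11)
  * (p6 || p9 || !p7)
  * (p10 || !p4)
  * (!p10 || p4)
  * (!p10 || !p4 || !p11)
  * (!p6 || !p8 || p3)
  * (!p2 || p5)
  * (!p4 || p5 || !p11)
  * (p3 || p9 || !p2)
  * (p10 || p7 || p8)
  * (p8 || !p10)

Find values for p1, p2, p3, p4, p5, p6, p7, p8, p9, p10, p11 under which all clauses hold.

p1 occurs only positively in the remaining clauses — set p1 = True.
Set p2 = False and propagate.
Set p3 = True and propagate.
Branch on p4: take p4 = True.
  then p10 is forced to True.
  then p11 is forced to False.
  then p9 is forced to True.
  then p8 is forced to True.
The remaining clauses are satisfied by p5 = False, p6 = True, p7 = True.
Every clause has at least one true literal under this assignment.

p1 = 1, p2 = 0, p3 = 1, p4 = 1, p5 = 0, p6 = 1, p7 = 1, p8 = 1, p9 = 1, p10 = 1, p11 = 0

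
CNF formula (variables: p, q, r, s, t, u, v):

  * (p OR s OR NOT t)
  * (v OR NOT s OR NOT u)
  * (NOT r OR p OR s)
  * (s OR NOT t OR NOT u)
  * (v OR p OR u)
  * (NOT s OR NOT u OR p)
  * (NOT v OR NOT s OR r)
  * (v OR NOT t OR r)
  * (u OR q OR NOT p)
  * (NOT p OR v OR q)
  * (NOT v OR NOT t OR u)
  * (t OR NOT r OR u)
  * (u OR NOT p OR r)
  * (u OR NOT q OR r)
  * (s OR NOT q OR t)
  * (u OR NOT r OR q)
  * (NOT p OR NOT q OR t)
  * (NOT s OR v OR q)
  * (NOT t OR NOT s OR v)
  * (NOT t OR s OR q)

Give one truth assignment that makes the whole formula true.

p=True  q=True  r=True  s=True  t=True  u=True  v=True

Check each clause:
  1. (s OR p OR NOT t) — p is true.
  2. (NOT s OR v OR NOT u) — v is true.
  3. (p OR NOT r OR s) — p is true.
  4. (s OR NOT u OR NOT t) — s is true.
  5. (v OR u OR p) — p is true.
  6. (NOT s OR NOT u OR p) — p is true.
  7. (r OR NOT v OR NOT s) — r is true.
  8. (v OR NOT t OR r) — r is true.
  9. (NOT p OR q OR u) — q is true.
  10. (NOT p OR q OR v) — q is true.
  11. (NOT v OR NOT t OR u) — u is true.
  12. (NOT r OR t OR u) — t is true.
  13. (NOT p OR u OR r) — r is true.
  14. (r OR u OR NOT q) — r is true.
  15. (NOT q OR t OR s) — s is true.
  16. (NOT r OR u OR q) — q is true.
  17. (t OR NOT q OR NOT p) — t is true.
  18. (v OR NOT s OR q) — q is true.
  19. (NOT t OR NOT s OR v) — v is true.
  20. (s OR q OR NOT t) — q is true.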